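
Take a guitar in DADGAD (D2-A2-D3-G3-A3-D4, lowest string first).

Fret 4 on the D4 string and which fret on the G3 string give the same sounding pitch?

D4 at fret 4 is D4 + 4 semitones = F#4.
The open G3 string is 7 semitones below the open D4, so the same pitch on the G3 string lies at fret 4 + 7 = 11.

11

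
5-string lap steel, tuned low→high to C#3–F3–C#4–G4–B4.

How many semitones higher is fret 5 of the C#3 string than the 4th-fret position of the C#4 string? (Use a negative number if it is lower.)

-11 semitones

C#3 at fret 5 → F#3 (MIDI 54); C#4 at fret 4 → F4 (MIDI 65).
54 − 65 = -11, so the two pitches are 11 semitones apart.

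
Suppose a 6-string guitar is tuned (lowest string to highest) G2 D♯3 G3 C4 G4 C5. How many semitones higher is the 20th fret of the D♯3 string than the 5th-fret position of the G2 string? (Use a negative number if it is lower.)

D♯3 at fret 20 → B4 (MIDI 71); G2 at fret 5 → C3 (MIDI 48).
71 − 48 = 23, so the two pitches are 23 semitones apart.

23 semitones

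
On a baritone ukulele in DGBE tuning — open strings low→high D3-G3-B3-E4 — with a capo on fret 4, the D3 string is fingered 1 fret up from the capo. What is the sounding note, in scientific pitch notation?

G3

The capo raises the open D3 by 4 semitones to F♯3; fretting 1 more gives D3 + 4 + 1 = D3 + 5 semitones = G3.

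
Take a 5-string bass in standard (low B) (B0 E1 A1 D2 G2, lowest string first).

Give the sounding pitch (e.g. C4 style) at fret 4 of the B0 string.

D♯1

The open B0 string plus 4 semitones: B–C–C#–D–D#.
The walk passes from B into C once, so the octave number goes from 0 to 1.
(Equivalently spelled E♭1.)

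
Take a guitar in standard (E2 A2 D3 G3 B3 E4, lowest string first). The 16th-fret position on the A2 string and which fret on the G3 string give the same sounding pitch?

6

A2 at fret 16 is A2 + 16 semitones = C#4.
The open G3 string is 10 semitones above the open A2, so the same pitch on the G3 string lies at fret 16 − 10 = 6.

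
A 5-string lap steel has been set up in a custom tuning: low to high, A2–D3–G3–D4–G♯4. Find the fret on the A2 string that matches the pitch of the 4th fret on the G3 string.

G3 at fret 4 is G3 + 4 semitones = B3.
The open A2 string is 10 semitones below the open G3, so the same pitch on the A2 string lies at fret 4 + 10 = 14.

14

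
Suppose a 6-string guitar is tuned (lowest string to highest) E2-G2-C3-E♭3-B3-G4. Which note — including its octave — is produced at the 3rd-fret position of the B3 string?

The open B3 string plus 3 semitones: B–C–Db–D.
The walk passes from B into C once, so the octave number goes from 3 to 4.

D4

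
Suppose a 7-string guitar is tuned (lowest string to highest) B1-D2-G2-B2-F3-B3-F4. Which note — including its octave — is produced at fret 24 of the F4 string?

Each fret is one semitone, so F4 + 24 = F6.

F6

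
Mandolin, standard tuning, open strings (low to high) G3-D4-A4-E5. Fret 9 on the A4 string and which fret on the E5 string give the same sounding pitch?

Fret 9 on A4 is MIDI 69 + 9 = 78 (F#5). On the E5 string (open MIDI 76), that pitch is 78 − 76 = fret 2.

2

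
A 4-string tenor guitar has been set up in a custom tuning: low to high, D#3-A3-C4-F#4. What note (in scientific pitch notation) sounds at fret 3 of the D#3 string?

F#3

Each fret is one semitone, so D#3 + 3 = F#3.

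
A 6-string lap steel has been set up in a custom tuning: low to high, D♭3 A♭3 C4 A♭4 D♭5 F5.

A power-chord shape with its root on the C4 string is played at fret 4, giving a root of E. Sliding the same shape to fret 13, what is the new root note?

Moving from fret 4 to fret 13 shifts the root by 9 semitones.
E up 9 semitones is D♭.

D♭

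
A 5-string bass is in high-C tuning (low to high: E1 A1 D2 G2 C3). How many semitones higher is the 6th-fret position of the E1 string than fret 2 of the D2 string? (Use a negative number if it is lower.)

-6 semitones

E1 at fret 6 → A#1 (MIDI 34); D2 at fret 2 → E2 (MIDI 40).
34 − 40 = -6, so the two pitches are 6 semitones apart.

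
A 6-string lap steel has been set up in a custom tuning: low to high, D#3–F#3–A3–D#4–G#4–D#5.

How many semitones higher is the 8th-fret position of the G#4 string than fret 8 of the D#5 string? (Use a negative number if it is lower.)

-7 semitones

G#4 at fret 8 → E5 (MIDI 76); D#5 at fret 8 → B5 (MIDI 83).
76 − 83 = -7, so the two pitches are 7 semitones apart.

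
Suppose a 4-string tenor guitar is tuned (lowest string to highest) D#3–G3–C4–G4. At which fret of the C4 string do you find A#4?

10

A#4 is 10 semitones above the open C4 (C–C#–D–D#–…–G#–A–A#), so it sits at fret 10.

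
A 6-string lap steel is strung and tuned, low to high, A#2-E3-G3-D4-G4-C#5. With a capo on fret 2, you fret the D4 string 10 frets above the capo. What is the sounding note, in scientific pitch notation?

The capo raises the open D4 by 2 semitones to E4; fretting 10 more gives D4 + 2 + 10 = D4 + 12 semitones = D5.

D5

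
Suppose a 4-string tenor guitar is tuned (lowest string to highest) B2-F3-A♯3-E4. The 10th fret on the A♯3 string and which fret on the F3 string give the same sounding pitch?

Fret 10 on A♯3 is MIDI 58 + 10 = 68 (G♯4). On the F3 string (open MIDI 53), that pitch is 68 − 53 = fret 15.

15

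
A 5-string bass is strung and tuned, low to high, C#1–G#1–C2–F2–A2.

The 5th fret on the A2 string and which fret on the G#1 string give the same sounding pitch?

18

A2 at fret 5 is A2 + 5 semitones = D3.
The open G#1 string is 13 semitones below the open A2, so the same pitch on the G#1 string lies at fret 5 + 13 = 18.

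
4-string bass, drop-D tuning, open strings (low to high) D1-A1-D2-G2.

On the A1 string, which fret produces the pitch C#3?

C#3 is 16 semitones above the open A1 (A–A#–B–C–…–B–C–C#), so it sits at fret 16.

16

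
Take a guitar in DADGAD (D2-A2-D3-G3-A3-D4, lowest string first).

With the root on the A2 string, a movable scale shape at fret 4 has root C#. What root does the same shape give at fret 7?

E

Moving from fret 4 to fret 7 shifts the root by 3 semitones.
C# up 3 semitones is E.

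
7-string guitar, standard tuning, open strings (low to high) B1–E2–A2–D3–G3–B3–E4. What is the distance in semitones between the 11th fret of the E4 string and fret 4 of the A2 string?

26 semitones

E4 at fret 11 → D#5 (MIDI 75); A2 at fret 4 → C#3 (MIDI 49).
75 − 49 = 26, so the two pitches are 26 semitones apart, with D#5 the higher.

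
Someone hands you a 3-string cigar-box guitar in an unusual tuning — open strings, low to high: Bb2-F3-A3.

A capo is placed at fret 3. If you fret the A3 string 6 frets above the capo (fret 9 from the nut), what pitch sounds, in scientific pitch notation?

The capo raises the open A3 by 3 semitones to C4; fretting 6 more gives A3 + 3 + 6 = A3 + 9 semitones = Gb4.
(Also written F#.)

Gb4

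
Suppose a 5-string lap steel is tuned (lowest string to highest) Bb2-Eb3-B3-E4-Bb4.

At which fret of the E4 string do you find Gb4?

2

Gb4 is 2 semitones above the open E4 (E–F–Gb), so it sits at fret 2.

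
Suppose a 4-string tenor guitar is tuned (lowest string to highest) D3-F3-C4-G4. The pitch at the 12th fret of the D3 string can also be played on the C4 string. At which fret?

2

D3 at fret 12 is D3 + 12 semitones = D4.
The open C4 string is 10 semitones above the open D3, so the same pitch on the C4 string lies at fret 12 − 10 = 2.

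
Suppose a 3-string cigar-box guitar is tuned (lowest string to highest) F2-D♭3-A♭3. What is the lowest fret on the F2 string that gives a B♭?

From F2, count semitones up the chromatic scale until reaching B♭: F–Gb–G–Ab–A–Bb — 5 steps.

5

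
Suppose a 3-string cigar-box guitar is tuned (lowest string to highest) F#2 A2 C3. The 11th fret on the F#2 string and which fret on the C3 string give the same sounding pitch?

Fret 11 on F#2 is MIDI 42 + 11 = 53 (F3). On the C3 string (open MIDI 48), that pitch is 53 − 48 = fret 5.

5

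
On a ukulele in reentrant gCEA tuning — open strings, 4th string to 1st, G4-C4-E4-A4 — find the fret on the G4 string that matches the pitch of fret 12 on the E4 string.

9

E4 at fret 12 is E4 + 12 semitones = E5.
The open G4 string is 3 semitones above the open E4, so the same pitch on the G4 string lies at fret 12 − 3 = 9.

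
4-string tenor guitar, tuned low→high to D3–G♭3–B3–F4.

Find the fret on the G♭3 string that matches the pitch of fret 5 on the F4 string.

Fret 5 on F4 is MIDI 65 + 5 = 70 (B♭4). On the G♭3 string (open MIDI 54), that pitch is 70 − 54 = fret 16.

16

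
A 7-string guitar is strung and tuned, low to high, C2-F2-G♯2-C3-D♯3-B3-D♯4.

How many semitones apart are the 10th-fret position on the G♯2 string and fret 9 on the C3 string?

3 semitones

G♯2 at fret 10 → F♯3 (MIDI 54); C3 at fret 9 → A3 (MIDI 57).
54 − 57 = -3, so the two pitches are 3 semitones apart, with A3 the higher.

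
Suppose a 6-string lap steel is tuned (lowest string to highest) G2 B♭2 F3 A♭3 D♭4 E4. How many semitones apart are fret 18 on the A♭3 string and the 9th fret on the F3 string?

A♭3 at fret 18 → D5 (MIDI 74); F3 at fret 9 → D4 (MIDI 62).
74 − 62 = 12, so the two pitches are 12 semitones apart, with D5 the higher.

12 semitones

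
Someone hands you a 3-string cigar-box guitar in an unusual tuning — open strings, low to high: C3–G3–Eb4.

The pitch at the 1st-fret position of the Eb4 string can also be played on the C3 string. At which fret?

Fret 1 on Eb4 is MIDI 63 + 1 = 64 (E4). On the C3 string (open MIDI 48), that pitch is 64 − 48 = fret 16.

16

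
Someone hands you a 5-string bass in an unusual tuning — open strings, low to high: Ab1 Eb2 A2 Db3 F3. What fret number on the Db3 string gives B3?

B3 is 10 semitones above the open Db3 (Db–D–Eb–E–…–A–Bb–B), so it sits at fret 10.

10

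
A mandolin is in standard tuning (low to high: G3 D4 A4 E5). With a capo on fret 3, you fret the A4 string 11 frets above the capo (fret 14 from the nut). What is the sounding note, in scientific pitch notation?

The capo raises the open A4 by 3 semitones to C5; fretting 11 more gives A4 + 3 + 11 = A4 + 14 semitones = B5.

B5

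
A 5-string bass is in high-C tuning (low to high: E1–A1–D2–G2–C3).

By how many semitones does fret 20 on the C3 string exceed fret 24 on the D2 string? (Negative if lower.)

C3 at fret 20 → G#4 (MIDI 68); D2 at fret 24 → D4 (MIDI 62).
68 − 62 = 6, so the two pitches are 6 semitones apart.

6 semitones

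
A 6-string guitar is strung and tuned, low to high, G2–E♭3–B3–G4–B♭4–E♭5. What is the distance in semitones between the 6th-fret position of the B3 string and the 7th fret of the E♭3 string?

7 semitones

B3 at fret 6 → F4 (MIDI 65); E♭3 at fret 7 → B♭3 (MIDI 58).
65 − 58 = 7, so the two pitches are 7 semitones apart, with F4 the higher.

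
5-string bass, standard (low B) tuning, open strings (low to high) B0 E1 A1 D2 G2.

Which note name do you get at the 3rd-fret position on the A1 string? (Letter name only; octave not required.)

A1 is MIDI 33. Adding 3 gives 36; 36 mod 12 = 0, i.e. C.

C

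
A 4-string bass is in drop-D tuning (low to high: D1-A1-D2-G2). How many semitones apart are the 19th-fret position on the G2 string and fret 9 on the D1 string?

G2 at fret 19 → D4 (MIDI 62); D1 at fret 9 → B1 (MIDI 35).
62 − 35 = 27, so the two pitches are 27 semitones apart, with D4 the higher.

27 semitones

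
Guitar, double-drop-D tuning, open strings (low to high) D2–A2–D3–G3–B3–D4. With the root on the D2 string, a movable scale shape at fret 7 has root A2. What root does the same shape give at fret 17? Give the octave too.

G3

Moving from fret 7 to fret 17 shifts the root by 10 semitones.
A2 up 10 semitones is G3.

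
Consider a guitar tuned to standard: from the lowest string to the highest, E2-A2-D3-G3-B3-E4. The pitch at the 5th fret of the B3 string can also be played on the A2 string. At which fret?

B3 at fret 5 is B3 + 5 semitones = E4.
The open A2 string is 14 semitones below the open B3, so the same pitch on the A2 string lies at fret 5 + 14 = 19.

19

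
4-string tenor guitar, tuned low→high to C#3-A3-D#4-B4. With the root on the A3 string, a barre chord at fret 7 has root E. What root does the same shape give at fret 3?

C

Moving from fret 7 to fret 3 shifts the root by -4 semitones.
E down 4 semitones is C.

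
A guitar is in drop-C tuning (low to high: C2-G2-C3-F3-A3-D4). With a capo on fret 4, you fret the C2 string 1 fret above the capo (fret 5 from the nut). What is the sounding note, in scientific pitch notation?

The capo raises the open C2 by 4 semitones to E2; fretting 1 more gives C2 + 4 + 1 = C2 + 5 semitones = F2.

F2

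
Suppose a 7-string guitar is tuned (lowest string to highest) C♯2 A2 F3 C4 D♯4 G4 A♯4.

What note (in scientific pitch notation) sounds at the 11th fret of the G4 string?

F♯5

The open G4 string plus 11 semitones: G–G#–A–A#–…–E–F–F#.
The walk passes from B into C once, so the octave number goes from 4 to 5.
(Equivalently spelled G♭5.)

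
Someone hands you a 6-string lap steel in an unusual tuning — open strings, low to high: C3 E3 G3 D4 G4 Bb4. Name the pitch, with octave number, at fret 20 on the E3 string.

Each fret is one semitone, so E3 + 20 = C5.

C5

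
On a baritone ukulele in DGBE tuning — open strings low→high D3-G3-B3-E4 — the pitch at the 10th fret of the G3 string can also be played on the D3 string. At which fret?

15

Fret 10 on G3 is MIDI 55 + 10 = 65 (F4). On the D3 string (open MIDI 50), that pitch is 65 − 50 = fret 15.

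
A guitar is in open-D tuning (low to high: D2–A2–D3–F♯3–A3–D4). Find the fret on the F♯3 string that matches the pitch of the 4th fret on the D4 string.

D4 at fret 4 is D4 + 4 semitones = F♯4.
The open F♯3 string is 8 semitones below the open D4, so the same pitch on the F♯3 string lies at fret 4 + 8 = 12.

12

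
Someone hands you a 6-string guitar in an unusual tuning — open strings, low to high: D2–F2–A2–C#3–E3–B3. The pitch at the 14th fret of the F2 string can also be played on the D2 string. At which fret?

Fret 14 on F2 is MIDI 41 + 14 = 55 (G3). On the D2 string (open MIDI 38), that pitch is 55 − 38 = fret 17.

17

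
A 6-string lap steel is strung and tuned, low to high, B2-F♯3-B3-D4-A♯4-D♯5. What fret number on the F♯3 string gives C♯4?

7

C♯4 is 7 semitones above the open F♯3 (F#–G–G#–A–A#–B–C–C#), so it sits at fret 7.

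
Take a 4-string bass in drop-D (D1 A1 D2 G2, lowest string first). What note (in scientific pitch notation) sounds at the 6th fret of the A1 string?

D♯2

The open A1 string plus 6 semitones: A–A#–B–C–C#–D–D#.
The walk passes from B into C once, so the octave number goes from 1 to 2.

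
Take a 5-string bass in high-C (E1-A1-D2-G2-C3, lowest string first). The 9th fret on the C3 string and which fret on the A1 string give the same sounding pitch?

Fret 9 on C3 is MIDI 48 + 9 = 57 (A3). On the A1 string (open MIDI 33), that pitch is 57 − 33 = fret 24.

24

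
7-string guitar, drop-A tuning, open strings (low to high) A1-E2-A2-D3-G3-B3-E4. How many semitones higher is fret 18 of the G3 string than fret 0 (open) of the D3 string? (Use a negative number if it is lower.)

G3 at fret 18 → C#5 (MIDI 73); D3 at fret 0 → D3 (MIDI 50).
73 − 50 = 23, so the two pitches are 23 semitones apart.

23 semitones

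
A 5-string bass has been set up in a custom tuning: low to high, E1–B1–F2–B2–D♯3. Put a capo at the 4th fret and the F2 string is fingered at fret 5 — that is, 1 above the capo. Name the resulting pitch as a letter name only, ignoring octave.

The capo raises the open F2 by 4 semitones to A2; fretting 1 more gives F2 + 4 + 1 = F2 + 5 semitones, landing on A♯.

A♯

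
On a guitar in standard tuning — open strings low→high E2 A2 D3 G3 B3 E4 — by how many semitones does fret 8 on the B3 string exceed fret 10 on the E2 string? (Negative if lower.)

17 semitones

B3 at fret 8 → G4 (MIDI 67); E2 at fret 10 → D3 (MIDI 50).
67 − 50 = 17, so the two pitches are 17 semitones apart.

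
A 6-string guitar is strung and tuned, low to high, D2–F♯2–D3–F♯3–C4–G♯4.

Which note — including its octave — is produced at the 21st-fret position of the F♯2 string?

F♯2 is MIDI 42. Adding 21 gives 63, which is D♯4.
(Equivalently spelled E♭4.)

D♯4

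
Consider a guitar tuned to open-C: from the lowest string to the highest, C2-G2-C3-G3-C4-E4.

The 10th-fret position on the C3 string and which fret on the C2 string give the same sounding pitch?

22

Fret 10 on C3 is MIDI 48 + 10 = 58 (A♯3). On the C2 string (open MIDI 36), that pitch is 58 − 36 = fret 22.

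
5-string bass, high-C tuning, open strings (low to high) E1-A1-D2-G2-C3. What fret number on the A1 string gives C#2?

4

C#2 is 4 semitones above the open A1 (A–A#–B–C–C#), so it sits at fret 4.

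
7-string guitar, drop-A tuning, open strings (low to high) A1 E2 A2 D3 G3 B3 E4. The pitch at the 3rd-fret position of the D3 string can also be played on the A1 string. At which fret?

20

D3 at fret 3 is D3 + 3 semitones = F3.
The open A1 string is 17 semitones below the open D3, so the same pitch on the A1 string lies at fret 3 + 17 = 20.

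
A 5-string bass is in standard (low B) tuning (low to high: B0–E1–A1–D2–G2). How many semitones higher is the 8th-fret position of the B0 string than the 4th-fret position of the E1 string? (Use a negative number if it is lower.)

-1 semitone

B0 at fret 8 → G1 (MIDI 31); E1 at fret 4 → G#1 (MIDI 32).
31 − 32 = -1, so the two pitches are 1 semitone apart.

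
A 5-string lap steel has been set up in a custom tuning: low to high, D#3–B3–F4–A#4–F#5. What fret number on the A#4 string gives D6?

16

D6 is 16 semitones above the open A#4 (A#–B–C–C#–…–C–C#–D), so it sits at fret 16.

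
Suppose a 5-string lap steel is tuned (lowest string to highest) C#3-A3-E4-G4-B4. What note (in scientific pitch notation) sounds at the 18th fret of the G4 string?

G4 is MIDI 67. Adding 18 gives 85, which is C#6.
(Equivalently spelled Db6.)

C#6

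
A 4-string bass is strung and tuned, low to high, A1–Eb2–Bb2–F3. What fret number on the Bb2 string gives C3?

2

C3 is 2 semitones above the open Bb2 (Bb–B–C), so it sits at fret 2.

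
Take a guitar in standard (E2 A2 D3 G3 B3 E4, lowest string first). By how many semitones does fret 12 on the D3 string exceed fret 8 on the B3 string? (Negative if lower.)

-5 semitones

D3 at fret 12 → D4 (MIDI 62); B3 at fret 8 → G4 (MIDI 67).
62 − 67 = -5, so the two pitches are 5 semitones apart.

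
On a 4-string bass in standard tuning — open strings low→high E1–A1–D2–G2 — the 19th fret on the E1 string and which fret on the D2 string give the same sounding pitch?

9

E1 at fret 19 is E1 + 19 semitones = B2.
The open D2 string is 10 semitones above the open E1, so the same pitch on the D2 string lies at fret 19 − 10 = 9.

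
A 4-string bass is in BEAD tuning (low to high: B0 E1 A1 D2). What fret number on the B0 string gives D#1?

D#1 is 4 semitones above the open B0 (B–C–C#–D–D#), so it sits at fret 4.

4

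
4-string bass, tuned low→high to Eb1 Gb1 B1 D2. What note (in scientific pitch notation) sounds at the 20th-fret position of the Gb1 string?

Gb1 is MIDI 30. Adding 20 gives 50, which is D3.

D3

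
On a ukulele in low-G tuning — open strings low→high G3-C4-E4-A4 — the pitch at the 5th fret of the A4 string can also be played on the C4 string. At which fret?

Fret 5 on A4 is MIDI 69 + 5 = 74 (D5). On the C4 string (open MIDI 60), that pitch is 74 − 60 = fret 14.

14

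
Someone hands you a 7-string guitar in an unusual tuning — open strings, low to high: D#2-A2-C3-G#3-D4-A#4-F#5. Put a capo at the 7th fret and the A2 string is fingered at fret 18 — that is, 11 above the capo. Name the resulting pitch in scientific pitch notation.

The capo raises the open A2 by 7 semitones to E3; fretting 11 more gives A2 + 7 + 11 = A2 + 18 semitones = D#4.
(Also written Eb.)

D#4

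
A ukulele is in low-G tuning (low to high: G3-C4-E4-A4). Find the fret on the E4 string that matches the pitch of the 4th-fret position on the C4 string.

Fret 4 on C4 is MIDI 60 + 4 = 64 (E4). On the E4 string (open MIDI 64), that pitch is 64 − 64 = fret 0.

0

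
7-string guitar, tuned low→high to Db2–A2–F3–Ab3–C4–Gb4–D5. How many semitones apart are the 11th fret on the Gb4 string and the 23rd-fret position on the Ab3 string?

Gb4 at fret 11 → F5 (MIDI 77); Ab3 at fret 23 → G5 (MIDI 79).
77 − 79 = -2, so the two pitches are 2 semitones apart, with G5 the higher.

2 semitones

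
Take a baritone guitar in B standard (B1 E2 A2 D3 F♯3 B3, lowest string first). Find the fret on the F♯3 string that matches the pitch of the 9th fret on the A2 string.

0

Fret 9 on A2 is MIDI 45 + 9 = 54 (F♯3). On the F♯3 string (open MIDI 54), that pitch is 54 − 54 = fret 0.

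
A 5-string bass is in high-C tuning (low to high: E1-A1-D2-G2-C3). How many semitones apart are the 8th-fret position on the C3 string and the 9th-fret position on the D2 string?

C3 at fret 8 → G#3 (MIDI 56); D2 at fret 9 → B2 (MIDI 47).
56 − 47 = 9, so the two pitches are 9 semitones apart, with G#3 the higher.

9 semitones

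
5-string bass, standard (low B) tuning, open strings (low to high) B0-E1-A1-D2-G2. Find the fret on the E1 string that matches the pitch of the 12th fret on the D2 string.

Fret 12 on D2 is MIDI 38 + 12 = 50 (D3). On the E1 string (open MIDI 28), that pitch is 50 − 28 = fret 22.

22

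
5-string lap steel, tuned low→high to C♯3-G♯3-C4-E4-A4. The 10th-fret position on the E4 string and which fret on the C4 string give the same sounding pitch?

14

Fret 10 on E4 is MIDI 64 + 10 = 74 (D5). On the C4 string (open MIDI 60), that pitch is 74 − 60 = fret 14.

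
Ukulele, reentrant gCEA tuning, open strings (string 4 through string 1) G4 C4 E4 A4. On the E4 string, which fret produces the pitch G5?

G5 is 15 semitones above the open E4 (E–F–F#–G–…–F–F#–G), so it sits at fret 15.

15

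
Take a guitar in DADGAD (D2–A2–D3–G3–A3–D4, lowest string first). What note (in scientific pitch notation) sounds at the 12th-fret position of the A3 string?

A3 is MIDI 57. Adding 12 gives 69, which is A4.

A4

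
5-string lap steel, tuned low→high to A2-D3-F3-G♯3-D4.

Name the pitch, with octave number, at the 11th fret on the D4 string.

The open D4 string plus 11 semitones: D–D#–E–F–…–B–C–C#.
The walk passes from B into C once, so the octave number goes from 4 to 5.
(Equivalently spelled D♭5.)

C♯5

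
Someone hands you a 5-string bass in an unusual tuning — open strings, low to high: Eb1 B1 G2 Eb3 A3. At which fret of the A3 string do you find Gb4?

Gb4 is 9 semitones above the open A3 (A–Bb–B–C–Db–D–Eb–E–F–Gb), so it sits at fret 9.

9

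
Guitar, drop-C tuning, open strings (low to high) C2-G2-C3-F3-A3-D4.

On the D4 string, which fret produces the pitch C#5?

C#5 is 11 semitones above the open D4 (D–D#–E–F–…–B–C–C#), so it sits at fret 11.

11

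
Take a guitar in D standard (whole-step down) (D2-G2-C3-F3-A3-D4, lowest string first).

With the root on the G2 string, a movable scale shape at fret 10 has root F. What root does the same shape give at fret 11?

F#

Moving from fret 10 to fret 11 shifts the root by 1 semitone.
F up 1 semitone is F#.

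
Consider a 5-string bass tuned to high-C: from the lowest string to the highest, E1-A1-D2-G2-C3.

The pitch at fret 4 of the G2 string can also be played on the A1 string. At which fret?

14

G2 at fret 4 is G2 + 4 semitones = B2.
The open A1 string is 10 semitones below the open G2, so the same pitch on the A1 string lies at fret 4 + 10 = 14.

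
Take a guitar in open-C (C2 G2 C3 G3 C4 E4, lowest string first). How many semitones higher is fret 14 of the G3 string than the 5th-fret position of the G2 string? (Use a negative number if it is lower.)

G3 at fret 14 → A4 (MIDI 69); G2 at fret 5 → C3 (MIDI 48).
69 − 48 = 21, so the two pitches are 21 semitones apart.

21 semitones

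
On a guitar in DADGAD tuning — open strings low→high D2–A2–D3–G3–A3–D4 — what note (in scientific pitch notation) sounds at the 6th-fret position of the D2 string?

Each fret is one semitone, so D2 + 6 = G#2.

G#2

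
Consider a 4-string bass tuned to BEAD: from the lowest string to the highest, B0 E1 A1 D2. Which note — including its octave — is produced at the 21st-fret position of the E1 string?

C#3

The open E1 string plus 21 semitones: E–F–F#–G–…–B–C–C#.
The walk passes from B into C 2 times, so the octave number goes from 1 to 3.
(Equivalently spelled Db3.)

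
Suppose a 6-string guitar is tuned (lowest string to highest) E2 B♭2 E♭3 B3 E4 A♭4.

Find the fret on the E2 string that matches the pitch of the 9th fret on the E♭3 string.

E♭3 at fret 9 is E♭3 + 9 semitones = C4.
The open E2 string is 11 semitones below the open E♭3, so the same pitch on the E2 string lies at fret 9 + 11 = 20.

20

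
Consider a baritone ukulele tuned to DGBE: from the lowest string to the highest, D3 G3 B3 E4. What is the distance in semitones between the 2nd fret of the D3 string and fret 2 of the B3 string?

D3 at fret 2 → E3 (MIDI 52); B3 at fret 2 → C♯4 (MIDI 61).
52 − 61 = -9, so the two pitches are 9 semitones apart, with C♯4 the higher.

9 semitones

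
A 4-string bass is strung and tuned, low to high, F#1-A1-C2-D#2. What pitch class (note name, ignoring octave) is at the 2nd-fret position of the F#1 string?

G#

The open F#1 string plus 2 semitones: F#–G–G#.
(Equivalently spelled Ab.)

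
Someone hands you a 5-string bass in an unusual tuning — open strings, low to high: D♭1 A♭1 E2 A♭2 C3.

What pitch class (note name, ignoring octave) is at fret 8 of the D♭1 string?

A

The open D♭1 string plus 8 semitones: Db–D–Eb–E–F–Gb–G–Ab–A.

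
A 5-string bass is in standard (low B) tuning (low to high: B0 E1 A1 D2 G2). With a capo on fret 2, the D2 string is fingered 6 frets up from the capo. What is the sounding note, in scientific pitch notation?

A♯2

The capo raises the open D2 by 2 semitones to E2; fretting 6 more gives D2 + 2 + 6 = D2 + 8 semitones = A♯2.
(Also written B♭.)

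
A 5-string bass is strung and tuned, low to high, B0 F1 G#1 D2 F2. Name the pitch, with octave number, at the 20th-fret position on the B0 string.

G2

B0 is MIDI 23. Adding 20 gives 43, which is G2.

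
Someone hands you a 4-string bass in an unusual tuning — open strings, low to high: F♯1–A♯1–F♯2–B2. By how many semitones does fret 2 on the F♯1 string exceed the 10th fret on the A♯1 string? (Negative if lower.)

-12 semitones

F♯1 at fret 2 → G♯1 (MIDI 32); A♯1 at fret 10 → G♯2 (MIDI 44).
32 − 44 = -12, so the two pitches are 12 semitones apart.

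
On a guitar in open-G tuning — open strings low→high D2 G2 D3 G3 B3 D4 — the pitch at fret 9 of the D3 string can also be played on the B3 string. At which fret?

0

Fret 9 on D3 is MIDI 50 + 9 = 59 (B3). On the B3 string (open MIDI 59), that pitch is 59 − 59 = fret 0.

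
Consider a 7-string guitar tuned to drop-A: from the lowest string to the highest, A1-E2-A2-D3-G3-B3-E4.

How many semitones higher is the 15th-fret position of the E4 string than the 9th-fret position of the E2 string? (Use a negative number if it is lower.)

30 semitones

E4 at fret 15 → G5 (MIDI 79); E2 at fret 9 → C♯3 (MIDI 49).
79 − 49 = 30, so the two pitches are 30 semitones apart.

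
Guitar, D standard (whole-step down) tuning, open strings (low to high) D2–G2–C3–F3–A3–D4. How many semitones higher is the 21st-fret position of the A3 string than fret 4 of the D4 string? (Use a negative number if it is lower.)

A3 at fret 21 → F♯5 (MIDI 78); D4 at fret 4 → F♯4 (MIDI 66).
78 − 66 = 12, so the two pitches are 12 semitones apart.

12 semitones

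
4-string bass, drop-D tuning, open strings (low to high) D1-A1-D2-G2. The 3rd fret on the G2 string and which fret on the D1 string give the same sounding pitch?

Fret 3 on G2 is MIDI 43 + 3 = 46 (A♯2). On the D1 string (open MIDI 26), that pitch is 46 − 26 = fret 20.

20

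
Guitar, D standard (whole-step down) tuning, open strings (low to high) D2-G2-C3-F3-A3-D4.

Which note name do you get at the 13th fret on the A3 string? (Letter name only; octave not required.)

Each fret is one semitone, so A3 + 13 = A♯.

A♯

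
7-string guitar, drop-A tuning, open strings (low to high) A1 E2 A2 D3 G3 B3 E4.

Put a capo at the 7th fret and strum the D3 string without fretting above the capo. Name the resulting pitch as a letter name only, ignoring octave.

The capo raises the open D3 by 7 semitones to A3; fretting 0 more gives D3 + 7 + 0 = D3 + 7 semitones, landing on A.

A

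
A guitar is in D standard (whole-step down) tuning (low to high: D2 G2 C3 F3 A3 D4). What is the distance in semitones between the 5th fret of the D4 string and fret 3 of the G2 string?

21 semitones

D4 at fret 5 → G4 (MIDI 67); G2 at fret 3 → A♯2 (MIDI 46).
67 − 46 = 21, so the two pitches are 21 semitones apart, with G4 the higher.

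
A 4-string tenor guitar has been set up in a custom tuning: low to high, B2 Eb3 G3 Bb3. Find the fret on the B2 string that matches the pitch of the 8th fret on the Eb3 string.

Eb3 at fret 8 is Eb3 + 8 semitones = B3.
The open B2 string is 4 semitones below the open Eb3, so the same pitch on the B2 string lies at fret 8 + 4 = 12.

12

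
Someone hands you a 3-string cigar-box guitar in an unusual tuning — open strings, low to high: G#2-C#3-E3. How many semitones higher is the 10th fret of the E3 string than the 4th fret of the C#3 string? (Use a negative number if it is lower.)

E3 at fret 10 → D4 (MIDI 62); C#3 at fret 4 → F3 (MIDI 53).
62 − 53 = 9, so the two pitches are 9 semitones apart.

9 semitones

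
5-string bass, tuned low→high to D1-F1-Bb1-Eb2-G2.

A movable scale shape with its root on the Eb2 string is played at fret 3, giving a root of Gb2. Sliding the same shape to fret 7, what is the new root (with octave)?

Bb2

Moving from fret 3 to fret 7 shifts the root by 4 semitones.
Gb2 up 4 semitones is Bb2.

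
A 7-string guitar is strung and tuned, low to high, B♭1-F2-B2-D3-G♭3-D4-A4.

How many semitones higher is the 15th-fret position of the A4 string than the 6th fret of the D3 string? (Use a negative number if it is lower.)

A4 at fret 15 → C6 (MIDI 84); D3 at fret 6 → A♭3 (MIDI 56).
84 − 56 = 28, so the two pitches are 28 semitones apart.

28 semitones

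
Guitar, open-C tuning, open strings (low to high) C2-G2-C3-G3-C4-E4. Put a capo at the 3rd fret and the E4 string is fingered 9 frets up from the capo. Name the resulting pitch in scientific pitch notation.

The capo raises the open E4 by 3 semitones to G4; fretting 9 more gives E4 + 3 + 9 = E4 + 12 semitones = E5.

E5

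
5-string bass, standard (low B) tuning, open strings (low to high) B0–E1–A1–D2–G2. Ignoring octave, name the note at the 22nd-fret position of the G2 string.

F

Each fret is one semitone, so G2 + 22 = F.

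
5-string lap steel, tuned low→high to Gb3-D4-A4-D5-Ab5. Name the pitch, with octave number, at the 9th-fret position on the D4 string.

B4

The open D4 string plus 9 semitones: D–Eb–E–F–Gb–G–Ab–A–Bb–B.
No B→C boundary is crossed, so the octave stays at 4.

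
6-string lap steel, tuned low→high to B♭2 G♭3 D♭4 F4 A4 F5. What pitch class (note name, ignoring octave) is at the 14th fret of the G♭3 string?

A♭

The open G♭3 string plus 14 semitones: Gb–G–Ab–A–…–Gb–G–Ab.
(Equivalently spelled G♯.)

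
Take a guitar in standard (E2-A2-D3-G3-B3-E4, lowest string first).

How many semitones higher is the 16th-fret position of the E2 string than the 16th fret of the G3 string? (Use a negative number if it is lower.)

E2 at fret 16 → G#3 (MIDI 56); G3 at fret 16 → B4 (MIDI 71).
56 − 71 = -15, so the two pitches are 15 semitones apart.

-15 semitones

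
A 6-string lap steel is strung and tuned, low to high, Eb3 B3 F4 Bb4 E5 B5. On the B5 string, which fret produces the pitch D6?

3

D6 is 3 semitones above the open B5 (B–C–Db–D), so it sits at fret 3.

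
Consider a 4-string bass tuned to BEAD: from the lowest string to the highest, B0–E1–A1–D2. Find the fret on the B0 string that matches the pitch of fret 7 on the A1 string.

A1 at fret 7 is A1 + 7 semitones = E2.
The open B0 string is 10 semitones below the open A1, so the same pitch on the B0 string lies at fret 7 + 10 = 17.

17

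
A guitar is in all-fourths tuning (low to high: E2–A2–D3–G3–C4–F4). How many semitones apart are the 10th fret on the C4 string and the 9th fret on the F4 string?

C4 at fret 10 → A#4 (MIDI 70); F4 at fret 9 → D5 (MIDI 74).
70 − 74 = -4, so the two pitches are 4 semitones apart, with D5 the higher.

4 semitones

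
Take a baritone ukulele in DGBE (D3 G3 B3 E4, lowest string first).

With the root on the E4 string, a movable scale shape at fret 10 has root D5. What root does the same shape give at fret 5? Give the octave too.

A4

Moving from fret 10 to fret 5 shifts the root by -5 semitones.
D5 down 5 semitones is A4.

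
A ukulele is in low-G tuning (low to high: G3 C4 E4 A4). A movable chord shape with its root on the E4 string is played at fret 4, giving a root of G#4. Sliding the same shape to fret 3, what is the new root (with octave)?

Moving from fret 4 to fret 3 shifts the root by -1 semitone.
G#4 down 1 semitone is G4.

G4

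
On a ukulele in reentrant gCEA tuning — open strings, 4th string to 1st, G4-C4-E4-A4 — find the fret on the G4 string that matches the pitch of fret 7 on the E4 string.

4

E4 at fret 7 is E4 + 7 semitones = B4.
The open G4 string is 3 semitones above the open E4, so the same pitch on the G4 string lies at fret 7 − 3 = 4.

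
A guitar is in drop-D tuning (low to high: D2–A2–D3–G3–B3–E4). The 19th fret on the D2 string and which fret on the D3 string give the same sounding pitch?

7

Fret 19 on D2 is MIDI 38 + 19 = 57 (A3). On the D3 string (open MIDI 50), that pitch is 57 − 50 = fret 7.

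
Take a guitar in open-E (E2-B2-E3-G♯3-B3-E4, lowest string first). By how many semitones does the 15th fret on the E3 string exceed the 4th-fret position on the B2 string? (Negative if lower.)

16 semitones

E3 at fret 15 → G4 (MIDI 67); B2 at fret 4 → D♯3 (MIDI 51).
67 − 51 = 16, so the two pitches are 16 semitones apart.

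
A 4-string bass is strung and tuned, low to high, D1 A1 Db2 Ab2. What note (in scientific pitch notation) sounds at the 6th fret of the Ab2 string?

D3

The open Ab2 string plus 6 semitones: Ab–A–Bb–B–C–Db–D.
The walk passes from B into C once, so the octave number goes from 2 to 3.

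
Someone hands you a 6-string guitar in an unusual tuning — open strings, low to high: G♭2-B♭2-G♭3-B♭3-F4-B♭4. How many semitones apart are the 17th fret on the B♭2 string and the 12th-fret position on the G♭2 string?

B♭2 at fret 17 → E♭4 (MIDI 63); G♭2 at fret 12 → G♭3 (MIDI 54).
63 − 54 = 9, so the two pitches are 9 semitones apart, with E♭4 the higher.

9 semitones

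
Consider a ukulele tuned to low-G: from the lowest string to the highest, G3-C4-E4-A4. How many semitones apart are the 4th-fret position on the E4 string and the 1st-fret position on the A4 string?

E4 at fret 4 → G♯4 (MIDI 68); A4 at fret 1 → A♯4 (MIDI 70).
68 − 70 = -2, so the two pitches are 2 semitones apart, with A♯4 the higher.

2 semitones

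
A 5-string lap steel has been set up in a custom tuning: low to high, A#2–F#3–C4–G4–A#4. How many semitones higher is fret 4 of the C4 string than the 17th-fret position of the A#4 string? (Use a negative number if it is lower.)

-23 semitones

C4 at fret 4 → E4 (MIDI 64); A#4 at fret 17 → D#6 (MIDI 87).
64 − 87 = -23, so the two pitches are 23 semitones apart.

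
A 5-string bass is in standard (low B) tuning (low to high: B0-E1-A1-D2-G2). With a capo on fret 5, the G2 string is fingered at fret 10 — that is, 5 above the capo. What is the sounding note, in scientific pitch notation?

F3

The capo raises the open G2 by 5 semitones to C3; fretting 5 more gives G2 + 5 + 5 = G2 + 10 semitones = F3.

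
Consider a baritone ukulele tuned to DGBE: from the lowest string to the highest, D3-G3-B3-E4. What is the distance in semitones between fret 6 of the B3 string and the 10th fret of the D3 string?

B3 at fret 6 → F4 (MIDI 65); D3 at fret 10 → C4 (MIDI 60).
65 − 60 = 5, so the two pitches are 5 semitones apart, with F4 the higher.

5 semitones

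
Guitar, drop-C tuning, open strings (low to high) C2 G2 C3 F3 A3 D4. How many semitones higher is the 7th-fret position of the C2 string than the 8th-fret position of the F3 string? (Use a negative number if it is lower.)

C2 at fret 7 → G2 (MIDI 43); F3 at fret 8 → C♯4 (MIDI 61).
43 − 61 = -18, so the two pitches are 18 semitones apart.

-18 semitones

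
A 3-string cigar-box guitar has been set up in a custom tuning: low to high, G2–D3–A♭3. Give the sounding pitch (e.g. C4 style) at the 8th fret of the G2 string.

The open G2 string plus 8 semitones: G–Ab–A–Bb–B–C–Db–D–Eb.
The walk passes from B into C once, so the octave number goes from 2 to 3.

E♭3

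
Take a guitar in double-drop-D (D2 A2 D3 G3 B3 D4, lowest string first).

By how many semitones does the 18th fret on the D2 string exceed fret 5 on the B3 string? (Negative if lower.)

-8 semitones

D2 at fret 18 → G#3 (MIDI 56); B3 at fret 5 → E4 (MIDI 64).
56 − 64 = -8, so the two pitches are 8 semitones apart.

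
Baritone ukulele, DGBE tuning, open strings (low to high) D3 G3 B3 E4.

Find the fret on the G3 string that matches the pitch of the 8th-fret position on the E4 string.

17

Fret 8 on E4 is MIDI 64 + 8 = 72 (C5). On the G3 string (open MIDI 55), that pitch is 72 − 55 = fret 17.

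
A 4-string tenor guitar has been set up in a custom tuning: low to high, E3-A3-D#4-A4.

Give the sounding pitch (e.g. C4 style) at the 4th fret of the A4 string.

C#5

A4 is MIDI 69. Adding 4 gives 73, which is C#5.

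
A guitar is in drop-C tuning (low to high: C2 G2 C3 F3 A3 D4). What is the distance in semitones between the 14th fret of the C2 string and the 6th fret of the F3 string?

9 semitones

C2 at fret 14 → D3 (MIDI 50); F3 at fret 6 → B3 (MIDI 59).
50 − 59 = -9, so the two pitches are 9 semitones apart, with B3 the higher.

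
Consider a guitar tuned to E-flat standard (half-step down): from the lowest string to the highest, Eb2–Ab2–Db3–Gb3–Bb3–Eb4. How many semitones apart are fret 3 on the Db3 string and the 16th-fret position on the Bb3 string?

Db3 at fret 3 → E3 (MIDI 52); Bb3 at fret 16 → D5 (MIDI 74).
52 − 74 = -22, so the two pitches are 22 semitones apart, with D5 the higher.

22 semitones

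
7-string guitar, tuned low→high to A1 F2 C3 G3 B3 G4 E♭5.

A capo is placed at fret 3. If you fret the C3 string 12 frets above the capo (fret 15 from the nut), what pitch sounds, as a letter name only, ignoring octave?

The capo raises the open C3 by 3 semitones to E♭3; fretting 12 more gives C3 + 3 + 12 = C3 + 15 semitones, landing on E♭.

E♭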